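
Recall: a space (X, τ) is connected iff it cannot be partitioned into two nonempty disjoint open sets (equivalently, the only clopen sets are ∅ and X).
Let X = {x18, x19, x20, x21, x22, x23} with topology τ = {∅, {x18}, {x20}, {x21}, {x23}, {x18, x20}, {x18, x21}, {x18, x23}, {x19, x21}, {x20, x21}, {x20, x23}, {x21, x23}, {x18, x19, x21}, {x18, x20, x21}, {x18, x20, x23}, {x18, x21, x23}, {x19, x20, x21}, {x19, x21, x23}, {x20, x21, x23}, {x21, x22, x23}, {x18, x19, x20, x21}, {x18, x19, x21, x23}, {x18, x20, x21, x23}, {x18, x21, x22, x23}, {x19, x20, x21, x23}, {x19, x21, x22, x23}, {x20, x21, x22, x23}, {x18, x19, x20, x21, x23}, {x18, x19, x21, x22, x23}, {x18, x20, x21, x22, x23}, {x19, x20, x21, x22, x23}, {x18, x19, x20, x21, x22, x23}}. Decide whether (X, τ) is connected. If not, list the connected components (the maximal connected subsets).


(X, τ) is disconnected; components = [{x18}, {x20}, {x19, x21, x22, x23}].

Find clopen sets (U ∈ τ with X ∖ U ∈ τ):
  U = ∅, X ∖ U = {x18, x19, x20, x21, x22, x23} — both open, so U is clopen.
  U = {x18}, X ∖ U = {x19, x20, x21, x22, x23} — both open, so U is clopen.
  U = {x20}, X ∖ U = {x18, x19, x21, x22, x23} — both open, so U is clopen.
  U = {x18, x20}, X ∖ U = {x19, x21, x22, x23} — both open, so U is clopen.
  U = {x19, x21, x22, x23}, X ∖ U = {x18, x20} — both open, so U is clopen.
  U = {x18, x19, x21, x22, x23}, X ∖ U = {x20} — both open, so U is clopen.
  U = {x19, x20, x21, x22, x23}, X ∖ U = {x18} — both open, so U is clopen.
  U = {x18, x19, x20, x21, x22, x23}, X ∖ U = ∅ — both open, so U is clopen.
Nontrivial clopen(s) exist: e.g. {x20}. So (X, τ) is disconnected.
Compute connected components by grouping points that agree on all clopens:
  component: {x18}
  component: {x20}
  component: {x19, x21, x22, x23}


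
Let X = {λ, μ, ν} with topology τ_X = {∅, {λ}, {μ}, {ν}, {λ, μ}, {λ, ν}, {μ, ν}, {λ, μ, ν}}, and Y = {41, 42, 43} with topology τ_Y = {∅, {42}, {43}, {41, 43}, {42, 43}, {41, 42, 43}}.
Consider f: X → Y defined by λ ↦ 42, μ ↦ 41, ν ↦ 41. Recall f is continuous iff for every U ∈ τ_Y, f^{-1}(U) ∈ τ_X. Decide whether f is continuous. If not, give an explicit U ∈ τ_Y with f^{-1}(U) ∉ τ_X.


f IS continuous.

Compute f^{-1}(U) for each U ∈ τ_Y:
  U = ∅: f^{-1}(U) = ∅ ∈ τ_X ✓.
  U = {42}: f^{-1}(U) = {λ} ∈ τ_X ✓.
  U = {43}: f^{-1}(U) = ∅ ∈ τ_X ✓.
  U = {41, 43}: f^{-1}(U) = {μ, ν} ∈ τ_X ✓.
  U = {42, 43}: f^{-1}(U) = {λ} ∈ τ_X ✓.
  U = {41, 42, 43}: f^{-1}(U) = {λ, μ, ν} ∈ τ_X ✓.
Every preimage lies in τ_X, so f IS continuous.


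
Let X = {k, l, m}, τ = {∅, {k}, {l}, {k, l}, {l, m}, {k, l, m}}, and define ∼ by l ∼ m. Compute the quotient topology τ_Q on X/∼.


X/∼ = {[k], [l=m]}; |τ_Q| = 4.

Equivalence classes: [k], [l=m].
Quotient map π: X → X/∼ sends k ↦ [k], l ↦ [l=m], m ↦ [l=m].
For each subset V ⊆ X/∼, compute π^{-1}(V) ⊆ X and check whether π^{-1}(V) ∈ τ. V is open in τ_Q iff π^{-1}(V) ∈ τ.
  V = {}: π^{-1}(V) = ∅ ∈ τ ✓.
  V = {[k]}: π^{-1}(V) = {k} ∈ τ ✓.
  V = {[l=m]}: π^{-1}(V) = {l, m} ∈ τ ✓.
  V = {[k], [l=m]}: π^{-1}(V) = {k, l, m} ∈ τ ✓.
Open sets in the quotient: τ_Q = {{}, {[k]}, {[l=m]}, {[k], [l=m]}} (4 elements).


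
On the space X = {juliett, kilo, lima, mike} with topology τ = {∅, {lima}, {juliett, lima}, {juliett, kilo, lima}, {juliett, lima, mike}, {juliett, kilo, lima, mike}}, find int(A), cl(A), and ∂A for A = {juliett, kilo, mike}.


int(A) = ∅, cl(A) = {juliett, kilo, mike}, ∂A = {juliett, kilo, mike}.

Closed sets in (X, τ) are complements of opens:
  closed(X, τ) = {∅, {kilo}, {mike}, {kilo, mike}, {juliett, kilo, mike}, {juliett, kilo, lima, mike}}.
int(A) = ⋃ {U ∈ τ : U ⊆ A}. Opens contained in A: ∅.
Taking the union of these: int(A) = ∅.
cl(A) = ⋂ {C closed : A ⊆ C}. Closed sets containing A: {juliett, kilo, mike}, {juliett, kilo, lima, mike}.
Intersecting these: cl(A) = {juliett, kilo, mike}.
∂A = cl(A) ∖ int(A) = {juliett, kilo, mike} ∖ ∅ = {juliett, kilo, mike}.


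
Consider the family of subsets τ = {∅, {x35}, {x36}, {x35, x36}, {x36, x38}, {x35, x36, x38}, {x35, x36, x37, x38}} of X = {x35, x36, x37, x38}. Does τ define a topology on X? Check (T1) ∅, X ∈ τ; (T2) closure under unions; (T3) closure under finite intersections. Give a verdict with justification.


τ IS a topology on X.

Axiom (T1): ∅ ∈ τ? Yes; X ∈ τ? Yes.
Axiom (T2/T3): check pairwise unions and intersections of members of τ.
All pairwise intersections and unions checked — each lies in τ. Therefore τ satisfies (T1), (T2), (T3): it IS a topology on X.


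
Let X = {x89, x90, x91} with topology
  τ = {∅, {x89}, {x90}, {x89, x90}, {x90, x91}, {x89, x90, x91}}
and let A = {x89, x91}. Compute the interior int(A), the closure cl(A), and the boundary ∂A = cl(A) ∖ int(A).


int(A) = {x89}, cl(A) = {x89, x91}, ∂A = {x91}.

Closed sets in (X, τ) are complements of opens:
  closed(X, τ) = {∅, {x89}, {x91}, {x89, x91}, {x90, x91}, {x89, x90, x91}}.
int(A) = ⋃ {U ∈ τ : U ⊆ A}. Opens contained in A: ∅, {x89}.
Taking the union of these: int(A) = {x89}.
cl(A) = ⋂ {C closed : A ⊆ C}. Closed sets containing A: {x89, x91}, {x89, x90, x91}.
Intersecting these: cl(A) = {x89, x91}.
∂A = cl(A) ∖ int(A) = {x89, x91} ∖ {x89} = {x91}.


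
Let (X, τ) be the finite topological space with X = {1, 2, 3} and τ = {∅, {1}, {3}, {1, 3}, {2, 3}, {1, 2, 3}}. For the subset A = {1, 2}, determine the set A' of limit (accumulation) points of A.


A' = ∅

For each x ∈ X, list the open sets U ∈ τ with x ∈ U, then check whether U ∩ (A ∖ {x}) ≠ ∅ for every such U.
  x = 1: open {1} ∋ x has {1} ∩ (A ∖ {1}) = ∅, so x is NOT a limit point.
  x = 2: open {2, 3} ∋ x has {2, 3} ∩ (A ∖ {2}) = ∅, so x is NOT a limit point.
  x = 3: open {3} ∋ x has {3} ∩ (A ∖ {3}) = ∅, so x is NOT a limit point.
Collecting: A' = ∅.


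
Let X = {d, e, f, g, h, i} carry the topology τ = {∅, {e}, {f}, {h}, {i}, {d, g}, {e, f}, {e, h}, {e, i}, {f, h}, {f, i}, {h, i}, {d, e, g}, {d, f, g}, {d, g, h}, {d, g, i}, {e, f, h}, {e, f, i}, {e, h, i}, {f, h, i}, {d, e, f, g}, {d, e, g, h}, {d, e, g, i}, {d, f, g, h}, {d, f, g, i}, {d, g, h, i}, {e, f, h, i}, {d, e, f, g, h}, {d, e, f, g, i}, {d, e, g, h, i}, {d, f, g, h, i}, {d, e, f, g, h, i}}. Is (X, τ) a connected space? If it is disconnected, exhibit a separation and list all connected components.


(X, τ) is disconnected; components = [{e}, {f}, {h}, {i}, {d, g}].

Find clopen sets (U ∈ τ with X ∖ U ∈ τ):
  U = ∅, X ∖ U = {d, e, f, g, h, i} — both open, so U is clopen.
  U = {e}, X ∖ U = {d, f, g, h, i} — both open, so U is clopen.
  U = {f}, X ∖ U = {d, e, g, h, i} — both open, so U is clopen.
  U = {h}, X ∖ U = {d, e, f, g, i} — both open, so U is clopen.
  U = {i}, X ∖ U = {d, e, f, g, h} — both open, so U is clopen.
  U = {d, g}, X ∖ U = {e, f, h, i} — both open, so U is clopen.
  U = {e, f}, X ∖ U = {d, g, h, i} — both open, so U is clopen.
  U = {e, h}, X ∖ U = {d, f, g, i} — both open, so U is clopen.
  U = {e, i}, X ∖ U = {d, f, g, h} — both open, so U is clopen.
  U = {f, h}, X ∖ U = {d, e, g, i} — both open, so U is clopen.
  U = {f, i}, X ∖ U = {d, e, g, h} — both open, so U is clopen.
  U = {h, i}, X ∖ U = {d, e, f, g} — both open, so U is clopen.
  U = {d, e, g}, X ∖ U = {f, h, i} — both open, so U is clopen.
  U = {d, f, g}, X ∖ U = {e, h, i} — both open, so U is clopen.
  U = {d, g, h}, X ∖ U = {e, f, i} — both open, so U is clopen.
  U = {d, g, i}, X ∖ U = {e, f, h} — both open, so U is clopen.
  U = {e, f, h}, X ∖ U = {d, g, i} — both open, so U is clopen.
  U = {e, f, i}, X ∖ U = {d, g, h} — both open, so U is clopen.
  U = {e, h, i}, X ∖ U = {d, f, g} — both open, so U is clopen.
  U = {f, h, i}, X ∖ U = {d, e, g} — both open, so U is clopen.
  U = {d, e, f, g}, X ∖ U = {h, i} — both open, so U is clopen.
  U = {d, e, g, h}, X ∖ U = {f, i} — both open, so U is clopen.
  U = {d, e, g, i}, X ∖ U = {f, h} — both open, so U is clopen.
  U = {d, f, g, h}, X ∖ U = {e, i} — both open, so U is clopen.
  U = {d, f, g, i}, X ∖ U = {e, h} — both open, so U is clopen.
  U = {d, g, h, i}, X ∖ U = {e, f} — both open, so U is clopen.
  U = {e, f, h, i}, X ∖ U = {d, g} — both open, so U is clopen.
  U = {d, e, f, g, h}, X ∖ U = {i} — both open, so U is clopen.
  U = {d, e, f, g, i}, X ∖ U = {h} — both open, so U is clopen.
  U = {d, e, g, h, i}, X ∖ U = {f} — both open, so U is clopen.
  U = {d, f, g, h, i}, X ∖ U = {e} — both open, so U is clopen.
  U = {d, e, f, g, h, i}, X ∖ U = ∅ — both open, so U is clopen.
Nontrivial clopen(s) exist: e.g. {f}. So (X, τ) is disconnected.
Compute connected components by grouping points that agree on all clopens:
  component: {e}
  component: {f}
  component: {h}
  component: {i}
  component: {d, g}


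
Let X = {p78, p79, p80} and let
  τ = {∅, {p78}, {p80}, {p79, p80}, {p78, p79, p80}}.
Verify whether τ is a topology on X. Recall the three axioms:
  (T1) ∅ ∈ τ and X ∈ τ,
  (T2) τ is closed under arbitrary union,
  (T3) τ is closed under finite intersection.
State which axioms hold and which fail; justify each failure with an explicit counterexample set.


τ is NOT a topology on X.

Axiom (T1): ∅ ∈ τ? Yes; X ∈ τ? Yes.
Axiom (T2/T3): check pairwise unions and intersections of members of τ.
Counterexample for (T2): {p78} ∪ {p80} = {p78, p80} ∉ τ. Therefore τ is NOT a topology.


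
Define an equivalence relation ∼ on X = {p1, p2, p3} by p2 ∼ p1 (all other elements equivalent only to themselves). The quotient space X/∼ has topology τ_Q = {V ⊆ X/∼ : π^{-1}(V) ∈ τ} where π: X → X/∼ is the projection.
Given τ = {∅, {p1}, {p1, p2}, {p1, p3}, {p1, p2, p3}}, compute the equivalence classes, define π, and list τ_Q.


X/∼ = {[p1=p2], [p3]}; |τ_Q| = 3.

Equivalence classes: [p1=p2], [p3].
Quotient map π: X → X/∼ sends p1 ↦ [p1=p2], p2 ↦ [p1=p2], p3 ↦ [p3].
For each subset V ⊆ X/∼, compute π^{-1}(V) ⊆ X and check whether π^{-1}(V) ∈ τ. V is open in τ_Q iff π^{-1}(V) ∈ τ.
  V = {}: π^{-1}(V) = ∅ ∈ τ ✓.
  V = {[p1=p2]}: π^{-1}(V) = {p1, p2} ∈ τ ✓.
  V = {[p3]}: π^{-1}(V) = {p3} ∉ τ ✗.
  V = {[p1=p2], [p3]}: π^{-1}(V) = {p1, p2, p3} ∈ τ ✓.
Open sets in the quotient: τ_Q = {{}, {[p1=p2]}, {[p1=p2], [p3]}} (3 elements).


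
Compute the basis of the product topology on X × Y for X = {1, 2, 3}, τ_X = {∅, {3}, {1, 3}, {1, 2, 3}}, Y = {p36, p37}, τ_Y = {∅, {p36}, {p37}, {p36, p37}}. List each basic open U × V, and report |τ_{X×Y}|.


Basis B = {∅ × ∅, {3} × {p36}, {3} × {p37}, {1, 3} × {p36}, {1, 3} × {p37}, {3} × {p36, p37}, {1, 2, 3} × {p36}, {1, 2, 3} × {p37}, {1, 3} × {p36, p37}, {1, 2, 3} × {p36, p37}}; |τ_{X×Y}| = 16.

Enumerate products U × V with U ∈ τ_X, V ∈ τ_Y (deduplicated):
  ∅ × ∅ = {} (∅)
  {3} × {p36} = {(3,p36)}
  {3} × {p37} = {(3,p37)}
  {1, 3} × {p36} = {(1,p36), (3,p36)}
  {1, 3} × {p37} = {(1,p37), (3,p37)}
  {3} × {p36, p37} = {(3,p36), (3,p37)}
  {1, 2, 3} × {p36} = {(1,p36), (2,p36), (3,p36)}
  {1, 2, 3} × {p37} = {(1,p37), (2,p37), (3,p37)}
  {1, 3} × {p36, p37} = {(1,p36), (1,p37), (3,p36), (3,p37)}
  {1, 2, 3} × {p36, p37} = {(1,p36), (1,p37), (2,p36), (2,p37), (3,p36), (3,p37)}
These 10 distinct sets form the basis B.
Close under arbitrary unions to get τ_{X×Y}; counting gives |τ_{X×Y}| = 16.


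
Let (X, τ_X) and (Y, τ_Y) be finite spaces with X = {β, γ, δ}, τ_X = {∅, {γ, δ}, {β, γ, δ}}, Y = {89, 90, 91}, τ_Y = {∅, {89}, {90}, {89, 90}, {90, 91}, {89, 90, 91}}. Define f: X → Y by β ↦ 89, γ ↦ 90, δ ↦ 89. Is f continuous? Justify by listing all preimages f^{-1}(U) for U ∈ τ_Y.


f is NOT continuous.

Compute f^{-1}(U) for each U ∈ τ_Y:
  U = ∅: f^{-1}(U) = ∅ ∈ τ_X ✓.
  U = {89}: f^{-1}(U) = {β, δ} ∉ τ_X ✗.
  U = {90}: f^{-1}(U) = {γ} ∉ τ_X ✗.
  U = {89, 90}: f^{-1}(U) = {β, γ, δ} ∈ τ_X ✓.
  U = {90, 91}: f^{-1}(U) = {γ} ∉ τ_X ✗.
  U = {89, 90, 91}: f^{-1}(U) = {β, γ, δ} ∈ τ_X ✓.
Found U = {89} with f^{-1}(U) = {β, δ} not in τ_X. Therefore f is NOT continuous.


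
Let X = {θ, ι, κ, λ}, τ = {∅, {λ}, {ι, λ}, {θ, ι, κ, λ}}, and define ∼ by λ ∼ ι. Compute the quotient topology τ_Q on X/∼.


X/∼ = {[θ], [ι=λ], [κ]}; |τ_Q| = 3.

Equivalence classes: [θ], [ι=λ], [κ].
Quotient map π: X → X/∼ sends θ ↦ [θ], ι ↦ [ι=λ], κ ↦ [κ], λ ↦ [ι=λ].
For each subset V ⊆ X/∼, compute π^{-1}(V) ⊆ X and check whether π^{-1}(V) ∈ τ. V is open in τ_Q iff π^{-1}(V) ∈ τ.
  V = {}: π^{-1}(V) = ∅ ∈ τ ✓.
  V = {[θ]}: π^{-1}(V) = {θ} ∉ τ ✗.
  V = {[ι=λ]}: π^{-1}(V) = {ι, λ} ∈ τ ✓.
  V = {[θ], [ι=λ]}: π^{-1}(V) = {θ, ι, λ} ∉ τ ✗.
  V = {[κ]}: π^{-1}(V) = {κ} ∉ τ ✗.
  V = {[θ], [κ]}: π^{-1}(V) = {θ, κ} ∉ τ ✗.
  V = {[ι=λ], [κ]}: π^{-1}(V) = {ι, κ, λ} ∉ τ ✗.
  V = {[θ], [ι=λ], [κ]}: π^{-1}(V) = {θ, ι, κ, λ} ∈ τ ✓.
Open sets in the quotient: τ_Q = {{}, {[ι=λ]}, {[θ], [ι=λ], [κ]}} (3 elements).


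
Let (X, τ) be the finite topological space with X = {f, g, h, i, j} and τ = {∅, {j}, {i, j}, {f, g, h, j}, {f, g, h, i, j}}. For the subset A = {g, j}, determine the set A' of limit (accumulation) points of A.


A' = {f, g, h, i}

For each x ∈ X, list the open sets U ∈ τ with x ∈ U, then check whether U ∩ (A ∖ {x}) ≠ ∅ for every such U.
  x = f: opens ∋ x are {f, g, h, j}, {f, g, h, i, j}; each meets A ∖ {f}, so x IS a limit point.
  x = g: opens ∋ x are {f, g, h, j}, {f, g, h, i, j}; each meets A ∖ {g}, so x IS a limit point.
  x = h: opens ∋ x are {f, g, h, j}, {f, g, h, i, j}; each meets A ∖ {h}, so x IS a limit point.
  x = i: opens ∋ x are {i, j}, {f, g, h, i, j}; each meets A ∖ {i}, so x IS a limit point.
  x = j: open {j} ∋ x has {j} ∩ (A ∖ {j}) = ∅, so x is NOT a limit point.
Collecting: A' = {f, g, h, i}.


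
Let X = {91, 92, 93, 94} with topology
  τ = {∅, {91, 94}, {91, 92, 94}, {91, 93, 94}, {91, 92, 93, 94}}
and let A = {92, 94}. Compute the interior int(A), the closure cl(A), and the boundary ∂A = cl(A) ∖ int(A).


int(A) = ∅, cl(A) = {91, 92, 93, 94}, ∂A = {91, 92, 93, 94}.

Closed sets in (X, τ) are complements of opens:
  closed(X, τ) = {∅, {92}, {93}, {92, 93}, {91, 92, 93, 94}}.
int(A) = ⋃ {U ∈ τ : U ⊆ A}. Opens contained in A: ∅.
Taking the union of these: int(A) = ∅.
cl(A) = ⋂ {C closed : A ⊆ C}. Closed sets containing A: {91, 92, 93, 94}.
Intersecting these: cl(A) = {91, 92, 93, 94}.
∂A = cl(A) ∖ int(A) = {91, 92, 93, 94} ∖ ∅ = {91, 92, 93, 94}.


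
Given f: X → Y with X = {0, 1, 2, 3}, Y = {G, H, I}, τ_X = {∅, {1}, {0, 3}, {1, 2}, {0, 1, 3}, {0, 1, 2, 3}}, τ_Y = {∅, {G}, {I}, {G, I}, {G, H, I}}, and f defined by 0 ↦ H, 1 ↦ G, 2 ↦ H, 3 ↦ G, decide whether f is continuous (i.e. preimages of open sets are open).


f is NOT continuous.

Compute f^{-1}(U) for each U ∈ τ_Y:
  U = ∅: f^{-1}(U) = ∅ ∈ τ_X ✓.
  U = {G}: f^{-1}(U) = {1, 3} ∉ τ_X ✗.
  U = {I}: f^{-1}(U) = ∅ ∈ τ_X ✓.
  U = {G, I}: f^{-1}(U) = {1, 3} ∉ τ_X ✗.
  U = {G, H, I}: f^{-1}(U) = {0, 1, 2, 3} ∈ τ_X ✓.
Found U = {G} with f^{-1}(U) = {1, 3} not in τ_X. Therefore f is NOT continuous.


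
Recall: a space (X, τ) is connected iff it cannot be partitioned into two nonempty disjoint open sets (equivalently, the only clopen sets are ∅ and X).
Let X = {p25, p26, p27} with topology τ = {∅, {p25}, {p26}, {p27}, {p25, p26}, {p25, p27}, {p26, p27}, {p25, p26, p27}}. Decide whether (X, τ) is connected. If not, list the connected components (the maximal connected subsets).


(X, τ) is disconnected; components = [{p25}, {p26}, {p27}].

Find clopen sets (U ∈ τ with X ∖ U ∈ τ):
  U = ∅, X ∖ U = {p25, p26, p27} — both open, so U is clopen.
  U = {p25}, X ∖ U = {p26, p27} — both open, so U is clopen.
  U = {p26}, X ∖ U = {p25, p27} — both open, so U is clopen.
  U = {p27}, X ∖ U = {p25, p26} — both open, so U is clopen.
  U = {p25, p26}, X ∖ U = {p27} — both open, so U is clopen.
  U = {p25, p27}, X ∖ U = {p26} — both open, so U is clopen.
  U = {p26, p27}, X ∖ U = {p25} — both open, so U is clopen.
  U = {p25, p26, p27}, X ∖ U = ∅ — both open, so U is clopen.
Nontrivial clopen(s) exist: e.g. {p25, p26}. So (X, τ) is disconnected.
Compute connected components by grouping points that agree on all clopens:
  component: {p25}
  component: {p26}
  component: {p27}


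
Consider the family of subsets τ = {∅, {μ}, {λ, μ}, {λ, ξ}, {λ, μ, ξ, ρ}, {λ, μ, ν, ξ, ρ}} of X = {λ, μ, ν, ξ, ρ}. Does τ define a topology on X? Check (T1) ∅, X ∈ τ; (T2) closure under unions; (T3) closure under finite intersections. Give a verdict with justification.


τ is NOT a topology on X.

Axiom (T1): ∅ ∈ τ? Yes; X ∈ τ? Yes.
Axiom (T2/T3): check pairwise unions and intersections of members of τ.
Counterexample for (T2): {μ} ∪ {λ, ξ} = {λ, μ, ξ} ∉ τ. Therefore τ is NOT a topology.


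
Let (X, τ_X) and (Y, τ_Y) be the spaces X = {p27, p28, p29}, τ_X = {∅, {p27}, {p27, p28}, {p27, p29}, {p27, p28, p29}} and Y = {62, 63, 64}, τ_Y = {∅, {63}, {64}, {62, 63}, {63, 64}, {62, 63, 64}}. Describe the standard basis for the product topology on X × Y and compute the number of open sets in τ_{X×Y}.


Basis B = {∅ × ∅, {p27} × {63}, {p27} × {64}, {p27} × {62, 63}, {p27} × {63, 64}, {p27, p28} × {63}, {p27, p29} × {63}, {p27, p28} × {64}, {p27, p29} × {64}, {p27} × {62, 63, 64}, {p27, p28, p29} × {63}, {p27, p28, p29} × {64}, {p27, p28} × {62, 63}, {p27, p29} × {62, 63}, {p27, p28} × {63, 64}, {p27, p29} × {63, 64}, {p27, p28} × {62, 63, 64}, {p27, p29} × {62, 63, 64}, {p27, p28, p29} × {62, 63}, {p27, p28, p29} × {63, 64}, {p27, p28, p29} × {62, 63, 64}}; |τ_{X×Y}| = 70.

Enumerate products U × V with U ∈ τ_X, V ∈ τ_Y (deduplicated):
  ∅ × ∅ = {} (∅)
  {p27} × {63} = {(p27,63)}
  {p27} × {64} = {(p27,64)}
  {p27} × {62, 63} = {(p27,62), (p27,63)}
  {p27} × {63, 64} = {(p27,63), (p27,64)}
  {p27, p28} × {63} = {(p27,63), (p28,63)}
  {p27, p29} × {63} = {(p27,63), (p29,63)}
  {p27, p28} × {64} = {(p27,64), (p28,64)}
  {p27, p29} × {64} = {(p27,64), (p29,64)}
  {p27} × {62, 63, 64} = {(p27,62), (p27,63), (p27,64)}
  {p27, p28, p29} × {63} = {(p27,63), (p28,63), (p29,63)}
  {p27, p28, p29} × {64} = {(p27,64), (p28,64), (p29,64)}
  {p27, p28} × {62, 63} = {(p27,62), (p27,63), (p28,62), (p28,63)}
  {p27, p29} × {62, 63} = {(p27,62), (p27,63), (p29,62), (p29,63)}
  {p27, p28} × {63, 64} = {(p27,63), (p27,64), (p28,63), (p28,64)}
  {p27, p29} × {63, 64} = {(p27,63), (p27,64), (p29,63), (p29,64)}
  {p27, p28} × {62, 63, 64} = {(p27,62), (p27,63), (p27,64), (p28,62), (p28,63), (p28,64)}
  {p27, p29} × {62, 63, 64} = {(p27,62), (p27,63), (p27,64), (p29,62), (p29,63), (p29,64)}
  {p27, p28, p29} × {62, 63} = {(p27,62), (p27,63), (p28,62), (p28,63), (p29,62), (p29,63)}
  {p27, p28, p29} × {63, 64} = {(p27,63), (p27,64), (p28,63), (p28,64), (p29,63), (p29,64)}
  {p27, p28, p29} × {62, 63, 64} = {(p27,62), (p27,63), (p27,64), (p28,62), (p28,63), (p28,64), (p29,62), (p29,63), (p29,64)}
These 21 distinct sets form the basis B.
Close under arbitrary unions to get τ_{X×Y}; counting gives |τ_{X×Y}| = 70.


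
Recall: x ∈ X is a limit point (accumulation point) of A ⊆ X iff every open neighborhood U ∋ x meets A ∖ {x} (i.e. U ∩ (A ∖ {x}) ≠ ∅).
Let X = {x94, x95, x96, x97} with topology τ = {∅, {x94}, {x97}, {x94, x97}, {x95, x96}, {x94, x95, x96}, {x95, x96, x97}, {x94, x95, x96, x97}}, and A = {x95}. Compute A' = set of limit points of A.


A' = {x96}

For each x ∈ X, list the open sets U ∈ τ with x ∈ U, then check whether U ∩ (A ∖ {x}) ≠ ∅ for every such U.
  x = x94: open {x94} ∋ x has {x94} ∩ (A ∖ {x94}) = ∅, so x is NOT a limit point.
  x = x95: open {x95, x96} ∋ x has {x95, x96} ∩ (A ∖ {x95}) = ∅, so x is NOT a limit point.
  x = x96: opens ∋ x are {x95, x96}, {x94, x95, x96}, {x95, x96, x97}, {x94, x95, x96, x97}; each meets A ∖ {x96}, so x IS a limit point.
  x = x97: open {x97} ∋ x has {x97} ∩ (A ∖ {x97}) = ∅, so x is NOT a limit point.
Collecting: A' = {x96}.


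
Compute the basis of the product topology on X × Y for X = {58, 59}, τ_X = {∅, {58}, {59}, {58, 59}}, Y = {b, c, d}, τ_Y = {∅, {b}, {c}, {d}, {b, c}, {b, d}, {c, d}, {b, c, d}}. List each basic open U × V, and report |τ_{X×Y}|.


Basis B = {∅ × ∅, {58} × {b}, {58} × {c}, {58} × {d}, {59} × {b}, {59} × {c}, {59} × {d}, {58} × {b, c}, {58} × {b, d}, {58, 59} × {b}, {58} × {c, d}, {58, 59} × {c}, {58, 59} × {d}, {59} × {b, c}, {59} × {b, d}, {59} × {c, d}, {58} × {b, c, d}, {59} × {b, c, d}, {58, 59} × {b, c}, {58, 59} × {b, d}, {58, 59} × {c, d}, {58, 59} × {b, c, d}}; |τ_{X×Y}| = 64.

Enumerate products U × V with U ∈ τ_X, V ∈ τ_Y (deduplicated):
  ∅ × ∅ = {} (∅)
  {58} × {b} = {(58,b)}
  {58} × {c} = {(58,c)}
  {58} × {d} = {(58,d)}
  {59} × {b} = {(59,b)}
  {59} × {c} = {(59,c)}
  {59} × {d} = {(59,d)}
  {58} × {b, c} = {(58,b), (58,c)}
  {58} × {b, d} = {(58,b), (58,d)}
  {58, 59} × {b} = {(58,b), (59,b)}
  {58} × {c, d} = {(58,c), (58,d)}
  {58, 59} × {c} = {(58,c), (59,c)}
  {58, 59} × {d} = {(58,d), (59,d)}
  {59} × {b, c} = {(59,b), (59,c)}
  {59} × {b, d} = {(59,b), (59,d)}
  {59} × {c, d} = {(59,c), (59,d)}
  {58} × {b, c, d} = {(58,b), (58,c), (58,d)}
  {59} × {b, c, d} = {(59,b), (59,c), (59,d)}
  {58, 59} × {b, c} = {(58,b), (58,c), (59,b), (59,c)}
  {58, 59} × {b, d} = {(58,b), (58,d), (59,b), (59,d)}
  {58, 59} × {c, d} = {(58,c), (58,d), (59,c), (59,d)}
  {58, 59} × {b, c, d} = {(58,b), (58,c), (58,d), (59,b), (59,c), (59,d)}
These 22 distinct sets form the basis B.
Close under arbitrary unions to get τ_{X×Y}; counting gives |τ_{X×Y}| = 64.


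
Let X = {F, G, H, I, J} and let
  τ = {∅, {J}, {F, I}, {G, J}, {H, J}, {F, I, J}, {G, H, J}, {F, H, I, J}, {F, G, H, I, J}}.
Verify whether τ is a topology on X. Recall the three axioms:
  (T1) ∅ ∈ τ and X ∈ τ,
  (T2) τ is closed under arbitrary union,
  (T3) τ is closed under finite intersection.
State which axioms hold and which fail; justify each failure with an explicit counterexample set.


τ is NOT a topology on X.

Axiom (T1): ∅ ∈ τ? Yes; X ∈ τ? Yes.
Axiom (T2/T3): check pairwise unions and intersections of members of τ.
Counterexample for (T2): {F, I} ∪ {G, J} = {F, G, I, J} ∉ τ. Therefore τ is NOT a topology.


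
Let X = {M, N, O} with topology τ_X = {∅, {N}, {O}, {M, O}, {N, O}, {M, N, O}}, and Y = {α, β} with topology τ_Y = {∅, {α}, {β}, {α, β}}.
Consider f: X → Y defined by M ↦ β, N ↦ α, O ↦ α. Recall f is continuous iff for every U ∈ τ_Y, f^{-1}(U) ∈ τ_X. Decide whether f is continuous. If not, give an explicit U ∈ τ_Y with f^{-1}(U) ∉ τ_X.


f is NOT continuous.

Compute f^{-1}(U) for each U ∈ τ_Y:
  U = ∅: f^{-1}(U) = ∅ ∈ τ_X ✓.
  U = {α}: f^{-1}(U) = {N, O} ∈ τ_X ✓.
  U = {β}: f^{-1}(U) = {M} ∉ τ_X ✗.
  U = {α, β}: f^{-1}(U) = {M, N, O} ∈ τ_X ✓.
Found U = {β} with f^{-1}(U) = {M} not in τ_X. Therefore f is NOT continuous.


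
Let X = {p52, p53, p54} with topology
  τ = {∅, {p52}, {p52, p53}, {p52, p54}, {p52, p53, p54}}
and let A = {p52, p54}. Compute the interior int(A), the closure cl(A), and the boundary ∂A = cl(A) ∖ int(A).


int(A) = {p52, p54}, cl(A) = {p52, p53, p54}, ∂A = {p53}.

Closed sets in (X, τ) are complements of opens:
  closed(X, τ) = {∅, {p53}, {p54}, {p53, p54}, {p52, p53, p54}}.
int(A) = ⋃ {U ∈ τ : U ⊆ A}. Opens contained in A: ∅, {p52}, {p52, p54}.
Taking the union of these: int(A) = {p52, p54}.
cl(A) = ⋂ {C closed : A ⊆ C}. Closed sets containing A: {p52, p53, p54}.
Intersecting these: cl(A) = {p52, p53, p54}.
∂A = cl(A) ∖ int(A) = {p52, p53, p54} ∖ {p52, p54} = {p53}.


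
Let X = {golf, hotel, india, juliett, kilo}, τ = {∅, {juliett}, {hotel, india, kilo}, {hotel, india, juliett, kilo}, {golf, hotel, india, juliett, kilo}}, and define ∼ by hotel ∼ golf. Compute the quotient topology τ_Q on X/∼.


X/∼ = {[golf=hotel], [india], [juliett], [kilo]}; |τ_Q| = 3.

Equivalence classes: [golf=hotel], [india], [juliett], [kilo].
Quotient map π: X → X/∼ sends golf ↦ [golf=hotel], hotel ↦ [golf=hotel], india ↦ [india], juliett ↦ [juliett], kilo ↦ [kilo].
For each subset V ⊆ X/∼, compute π^{-1}(V) ⊆ X and check whether π^{-1}(V) ∈ τ. V is open in τ_Q iff π^{-1}(V) ∈ τ.
  V = {}: π^{-1}(V) = ∅ ∈ τ ✓.
  V = {[golf=hotel]}: π^{-1}(V) = {golf, hotel} ∉ τ ✗.
  V = {[india]}: π^{-1}(V) = {india} ∉ τ ✗.
  V = {[golf=hotel], [india]}: π^{-1}(V) = {golf, hotel, india} ∉ τ ✗.
  V = {[juliett]}: π^{-1}(V) = {juliett} ∈ τ ✓.
  V = {[golf=hotel], [juliett]}: π^{-1}(V) = {golf, hotel, juliett} ∉ τ ✗.
  V = {[india], [juliett]}: π^{-1}(V) = {india, juliett} ∉ τ ✗.
  V = {[golf=hotel], [india], [juliett]}: π^{-1}(V) = {golf, hotel, india, juliett} ∉ τ ✗.
  V = {[kilo]}: π^{-1}(V) = {kilo} ∉ τ ✗.
  V = {[golf=hotel], [kilo]}: π^{-1}(V) = {golf, hotel, kilo} ∉ τ ✗.
  V = {[india], [kilo]}: π^{-1}(V) = {india, kilo} ∉ τ ✗.
  V = {[golf=hotel], [india], [kilo]}: π^{-1}(V) = {golf, hotel, india, kilo} ∉ τ ✗.
  V = {[juliett], [kilo]}: π^{-1}(V) = {juliett, kilo} ∉ τ ✗.
  V = {[golf=hotel], [juliett], [kilo]}: π^{-1}(V) = {golf, hotel, juliett, kilo} ∉ τ ✗.
  V = {[india], [juliett], [kilo]}: π^{-1}(V) = {india, juliett, kilo} ∉ τ ✗.
  V = {[golf=hotel], [india], [juliett], [kilo]}: π^{-1}(V) = {golf, hotel, india, juliett, kilo} ∈ τ ✓.
Open sets in the quotient: τ_Q = {{}, {[juliett]}, {[golf=hotel], [india], [juliett], [kilo]}} (3 elements).


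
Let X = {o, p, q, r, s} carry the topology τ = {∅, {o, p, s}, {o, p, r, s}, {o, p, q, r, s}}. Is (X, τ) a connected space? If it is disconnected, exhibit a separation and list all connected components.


(X, τ) is connected.

Find clopen sets (U ∈ τ with X ∖ U ∈ τ):
  U = ∅, X ∖ U = {o, p, q, r, s} — both open, so U is clopen.
  U = {o, p, q, r, s}, X ∖ U = ∅ — both open, so U is clopen.
Only trivial clopens (∅ and X) exist, so (X, τ) is connected.
Compute connected components by grouping points that agree on all clopens:
  component: {o, p, q, r, s}


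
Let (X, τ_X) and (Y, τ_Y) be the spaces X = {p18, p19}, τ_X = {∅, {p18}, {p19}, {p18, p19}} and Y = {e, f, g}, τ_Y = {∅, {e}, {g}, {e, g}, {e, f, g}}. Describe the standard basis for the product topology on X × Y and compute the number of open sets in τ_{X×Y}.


Basis B = {∅ × ∅, {p18} × {e}, {p18} × {g}, {p19} × {e}, {p19} × {g}, {p18} × {e, g}, {p18, p19} × {e}, {p18, p19} × {g}, {p19} × {e, g}, {p18} × {e, f, g}, {p19} × {e, f, g}, {p18, p19} × {e, g}, {p18, p19} × {e, f, g}}; |τ_{X×Y}| = 25.

Enumerate products U × V with U ∈ τ_X, V ∈ τ_Y (deduplicated):
  ∅ × ∅ = {} (∅)
  {p18} × {e} = {(p18,e)}
  {p18} × {g} = {(p18,g)}
  {p19} × {e} = {(p19,e)}
  {p19} × {g} = {(p19,g)}
  {p18} × {e, g} = {(p18,e), (p18,g)}
  {p18, p19} × {e} = {(p18,e), (p19,e)}
  {p18, p19} × {g} = {(p18,g), (p19,g)}
  {p19} × {e, g} = {(p19,e), (p19,g)}
  {p18} × {e, f, g} = {(p18,e), (p18,f), (p18,g)}
  {p19} × {e, f, g} = {(p19,e), (p19,f), (p19,g)}
  {p18, p19} × {e, g} = {(p18,e), (p18,g), (p19,e), (p19,g)}
  {p18, p19} × {e, f, g} = {(p18,e), (p18,f), (p18,g), (p19,e), (p19,f), (p19,g)}
These 13 distinct sets form the basis B.
Close under arbitrary unions to get τ_{X×Y}; counting gives |τ_{X×Y}| = 25.


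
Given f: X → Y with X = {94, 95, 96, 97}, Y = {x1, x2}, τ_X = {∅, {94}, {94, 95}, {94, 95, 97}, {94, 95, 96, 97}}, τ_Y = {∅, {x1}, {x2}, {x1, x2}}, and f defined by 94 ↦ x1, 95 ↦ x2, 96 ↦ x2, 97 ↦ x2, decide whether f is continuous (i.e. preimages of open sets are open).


f is NOT continuous.

Compute f^{-1}(U) for each U ∈ τ_Y:
  U = ∅: f^{-1}(U) = ∅ ∈ τ_X ✓.
  U = {x1}: f^{-1}(U) = {94} ∈ τ_X ✓.
  U = {x2}: f^{-1}(U) = {95, 96, 97} ∉ τ_X ✗.
  U = {x1, x2}: f^{-1}(U) = {94, 95, 96, 97} ∈ τ_X ✓.
Found U = {x2} with f^{-1}(U) = {95, 96, 97} not in τ_X. Therefore f is NOT continuous.


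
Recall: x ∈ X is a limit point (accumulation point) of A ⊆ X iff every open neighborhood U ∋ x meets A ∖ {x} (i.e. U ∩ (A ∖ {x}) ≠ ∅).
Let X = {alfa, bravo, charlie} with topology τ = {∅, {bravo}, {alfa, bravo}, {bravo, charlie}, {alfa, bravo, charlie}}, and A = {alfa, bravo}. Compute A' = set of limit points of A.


A' = {alfa, charlie}

For each x ∈ X, list the open sets U ∈ τ with x ∈ U, then check whether U ∩ (A ∖ {x}) ≠ ∅ for every such U.
  x = alfa: opens ∋ x are {alfa, bravo}, {alfa, bravo, charlie}; each meets A ∖ {alfa}, so x IS a limit point.
  x = bravo: open {bravo} ∋ x has {bravo} ∩ (A ∖ {bravo}) = ∅, so x is NOT a limit point.
  x = charlie: opens ∋ x are {bravo, charlie}, {alfa, bravo, charlie}; each meets A ∖ {charlie}, so x IS a limit point.
Collecting: A' = {alfa, charlie}.


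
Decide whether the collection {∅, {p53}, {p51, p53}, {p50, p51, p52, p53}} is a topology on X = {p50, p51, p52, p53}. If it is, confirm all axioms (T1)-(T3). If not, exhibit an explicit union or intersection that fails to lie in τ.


τ IS a topology on X.

Axiom (T1): ∅ ∈ τ? Yes; X ∈ τ? Yes.
Axiom (T2/T3): check pairwise unions and intersections of members of τ.
All pairwise intersections and unions checked — each lies in τ. Therefore τ satisfies (T1), (T2), (T3): it IS a topology on X.


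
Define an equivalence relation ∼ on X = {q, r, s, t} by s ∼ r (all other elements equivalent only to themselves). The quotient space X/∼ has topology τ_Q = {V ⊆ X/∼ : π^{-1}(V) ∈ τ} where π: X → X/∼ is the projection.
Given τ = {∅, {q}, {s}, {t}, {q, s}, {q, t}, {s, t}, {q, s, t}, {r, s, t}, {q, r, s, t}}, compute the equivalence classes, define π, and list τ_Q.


X/∼ = {[q], [r=s], [t]}; |τ_Q| = 6.

Equivalence classes: [q], [r=s], [t].
Quotient map π: X → X/∼ sends q ↦ [q], r ↦ [r=s], s ↦ [r=s], t ↦ [t].
For each subset V ⊆ X/∼, compute π^{-1}(V) ⊆ X and check whether π^{-1}(V) ∈ τ. V is open in τ_Q iff π^{-1}(V) ∈ τ.
  V = {}: π^{-1}(V) = ∅ ∈ τ ✓.
  V = {[q]}: π^{-1}(V) = {q} ∈ τ ✓.
  V = {[r=s]}: π^{-1}(V) = {r, s} ∉ τ ✗.
  V = {[q], [r=s]}: π^{-1}(V) = {q, r, s} ∉ τ ✗.
  V = {[t]}: π^{-1}(V) = {t} ∈ τ ✓.
  V = {[q], [t]}: π^{-1}(V) = {q, t} ∈ τ ✓.
  V = {[r=s], [t]}: π^{-1}(V) = {r, s, t} ∈ τ ✓.
  V = {[q], [r=s], [t]}: π^{-1}(V) = {q, r, s, t} ∈ τ ✓.
Open sets in the quotient: τ_Q = {{}, {[q]}, {[t]}, {[q], [t]}, {[r=s], [t]}, {[q], [r=s], [t]}} (6 elements).


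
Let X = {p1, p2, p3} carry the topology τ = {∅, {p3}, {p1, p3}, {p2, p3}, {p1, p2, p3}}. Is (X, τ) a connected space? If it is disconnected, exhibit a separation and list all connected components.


(X, τ) is connected.

Find clopen sets (U ∈ τ with X ∖ U ∈ τ):
  U = ∅, X ∖ U = {p1, p2, p3} — both open, so U is clopen.
  U = {p1, p2, p3}, X ∖ U = ∅ — both open, so U is clopen.
Only trivial clopens (∅ and X) exist, so (X, τ) is connected.
Compute connected components by grouping points that agree on all clopens:
  component: {p1, p2, p3}


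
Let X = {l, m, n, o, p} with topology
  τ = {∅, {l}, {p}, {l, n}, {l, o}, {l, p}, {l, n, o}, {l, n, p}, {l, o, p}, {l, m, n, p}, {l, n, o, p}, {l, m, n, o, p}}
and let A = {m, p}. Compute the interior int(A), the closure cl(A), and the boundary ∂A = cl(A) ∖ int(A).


int(A) = {p}, cl(A) = {m, p}, ∂A = {m}.

Closed sets in (X, τ) are complements of opens:
  closed(X, τ) = {∅, {m}, {o}, {m, n}, {m, o}, {m, p}, {m, n, o}, {m, n, p}, {m, o, p}, {l, m, n, o}, {m, n, o, p}, {l, m, n, o, p}}.
int(A) = ⋃ {U ∈ τ : U ⊆ A}. Opens contained in A: ∅, {p}.
Taking the union of these: int(A) = {p}.
cl(A) = ⋂ {C closed : A ⊆ C}. Closed sets containing A: {m, p}, {m, n, p}, {m, o, p}, {m, n, o, p}, {l, m, n, o, p}.
Intersecting these: cl(A) = {m, p}.
∂A = cl(A) ∖ int(A) = {m, p} ∖ {p} = {m}.


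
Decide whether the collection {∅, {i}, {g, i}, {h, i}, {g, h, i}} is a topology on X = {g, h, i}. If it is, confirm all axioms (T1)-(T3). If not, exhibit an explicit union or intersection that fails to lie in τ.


τ IS a topology on X.

Axiom (T1): ∅ ∈ τ? Yes; X ∈ τ? Yes.
Axiom (T2/T3): check pairwise unions and intersections of members of τ.
All pairwise intersections and unions checked — each lies in τ. Therefore τ satisfies (T1), (T2), (T3): it IS a topology on X.


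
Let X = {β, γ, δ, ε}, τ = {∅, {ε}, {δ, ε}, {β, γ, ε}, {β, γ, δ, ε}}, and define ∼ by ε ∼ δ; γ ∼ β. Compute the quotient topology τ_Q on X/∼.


X/∼ = {[β=γ], [δ=ε]}; |τ_Q| = 3.

Equivalence classes: [β=γ], [δ=ε].
Quotient map π: X → X/∼ sends β ↦ [β=γ], γ ↦ [β=γ], δ ↦ [δ=ε], ε ↦ [δ=ε].
For each subset V ⊆ X/∼, compute π^{-1}(V) ⊆ X and check whether π^{-1}(V) ∈ τ. V is open in τ_Q iff π^{-1}(V) ∈ τ.
  V = {}: π^{-1}(V) = ∅ ∈ τ ✓.
  V = {[β=γ]}: π^{-1}(V) = {β, γ} ∉ τ ✗.
  V = {[δ=ε]}: π^{-1}(V) = {δ, ε} ∈ τ ✓.
  V = {[β=γ], [δ=ε]}: π^{-1}(V) = {β, γ, δ, ε} ∈ τ ✓.
Open sets in the quotient: τ_Q = {{}, {[δ=ε]}, {[β=γ], [δ=ε]}} (3 elements).


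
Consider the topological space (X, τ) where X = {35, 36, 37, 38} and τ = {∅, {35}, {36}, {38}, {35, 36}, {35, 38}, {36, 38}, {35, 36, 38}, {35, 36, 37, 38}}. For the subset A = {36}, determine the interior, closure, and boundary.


int(A) = {36}, cl(A) = {36, 37}, ∂A = {37}.

Closed sets in (X, τ) are complements of opens:
  closed(X, τ) = {∅, {37}, {35, 37}, {36, 37}, {37, 38}, {35, 36, 37}, {35, 37, 38}, {36, 37, 38}, {35, 36, 37, 38}}.
int(A) = ⋃ {U ∈ τ : U ⊆ A}. Opens contained in A: ∅, {36}.
Taking the union of these: int(A) = {36}.
cl(A) = ⋂ {C closed : A ⊆ C}. Closed sets containing A: {36, 37}, {35, 36, 37}, {36, 37, 38}, {35, 36, 37, 38}.
Intersecting these: cl(A) = {36, 37}.
∂A = cl(A) ∖ int(A) = {36, 37} ∖ {36} = {37}.


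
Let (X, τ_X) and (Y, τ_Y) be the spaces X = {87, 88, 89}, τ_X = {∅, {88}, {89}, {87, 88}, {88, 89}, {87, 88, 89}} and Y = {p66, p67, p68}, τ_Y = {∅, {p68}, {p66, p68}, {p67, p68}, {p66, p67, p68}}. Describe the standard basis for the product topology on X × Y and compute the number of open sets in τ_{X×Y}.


Basis B = {∅ × ∅, {88} × {p68}, {89} × {p68}, {87, 88} × {p68}, {88} × {p66, p68}, {88} × {p67, p68}, {88, 89} × {p68}, {89} × {p66, p68}, {89} × {p67, p68}, {87, 88, 89} × {p68}, {88} × {p66, p67, p68}, {89} × {p66, p67, p68}, {87, 88} × {p66, p68}, {87, 88} × {p67, p68}, {88, 89} × {p66, p68}, {88, 89} × {p67, p68}, {87, 88} × {p66, p67, p68}, {87, 88, 89} × {p66, p68}, {87, 88, 89} × {p67, p68}, {88, 89} × {p66, p67, p68}, {87, 88, 89} × {p66, p67, p68}}; |τ_{X×Y}| = 70.

Enumerate products U × V with U ∈ τ_X, V ∈ τ_Y (deduplicated):
  ∅ × ∅ = {} (∅)
  {88} × {p68} = {(88,p68)}
  {89} × {p68} = {(89,p68)}
  {87, 88} × {p68} = {(87,p68), (88,p68)}
  {88} × {p66, p68} = {(88,p66), (88,p68)}
  {88} × {p67, p68} = {(88,p67), (88,p68)}
  {88, 89} × {p68} = {(88,p68), (89,p68)}
  {89} × {p66, p68} = {(89,p66), (89,p68)}
  {89} × {p67, p68} = {(89,p67), (89,p68)}
  {87, 88, 89} × {p68} = {(87,p68), (88,p68), (89,p68)}
  {88} × {p66, p67, p68} = {(88,p66), (88,p67), (88,p68)}
  {89} × {p66, p67, p68} = {(89,p66), (89,p67), (89,p68)}
  {87, 88} × {p66, p68} = {(87,p66), (87,p68), (88,p66), (88,p68)}
  {87, 88} × {p67, p68} = {(87,p67), (87,p68), (88,p67), (88,p68)}
  {88, 89} × {p66, p68} = {(88,p66), (88,p68), (89,p66), (89,p68)}
  {88, 89} × {p67, p68} = {(88,p67), (88,p68), (89,p67), (89,p68)}
  {87, 88} × {p66, p67, p68} = {(87,p66), (87,p67), (87,p68), (88,p66), (88,p67), (88,p68)}
  {87, 88, 89} × {p66, p68} = {(87,p66), (87,p68), (88,p66), (88,p68), (89,p66), (89,p68)}
  {87, 88, 89} × {p67, p68} = {(87,p67), (87,p68), (88,p67), (88,p68), (89,p67), (89,p68)}
  {88, 89} × {p66, p67, p68} = {(88,p66), (88,p67), (88,p68), (89,p66), (89,p67), (89,p68)}
  {87, 88, 89} × {p66, p67, p68} = {(87,p66), (87,p67), (87,p68), (88,p66), (88,p67), (88,p68), (89,p66), (89,p67), (89,p68)}
These 21 distinct sets form the basis B.
Close under arbitrary unions to get τ_{X×Y}; counting gives |τ_{X×Y}| = 70.


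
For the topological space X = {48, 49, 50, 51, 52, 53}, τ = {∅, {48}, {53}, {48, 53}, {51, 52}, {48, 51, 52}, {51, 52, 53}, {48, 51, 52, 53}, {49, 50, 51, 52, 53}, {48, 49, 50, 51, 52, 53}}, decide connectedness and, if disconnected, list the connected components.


(X, τ) is disconnected; components = [{48}, {49, 50, 51, 52, 53}].

Find clopen sets (U ∈ τ with X ∖ U ∈ τ):
  U = ∅, X ∖ U = {48, 49, 50, 51, 52, 53} — both open, so U is clopen.
  U = {48}, X ∖ U = {49, 50, 51, 52, 53} — both open, so U is clopen.
  U = {49, 50, 51, 52, 53}, X ∖ U = {48} — both open, so U is clopen.
  U = {48, 49, 50, 51, 52, 53}, X ∖ U = ∅ — both open, so U is clopen.
Nontrivial clopen(s) exist: e.g. {48}. So (X, τ) is disconnected.
Compute connected components by grouping points that agree on all clopens:
  component: {48}
  component: {49, 50, 51, 52, 53}


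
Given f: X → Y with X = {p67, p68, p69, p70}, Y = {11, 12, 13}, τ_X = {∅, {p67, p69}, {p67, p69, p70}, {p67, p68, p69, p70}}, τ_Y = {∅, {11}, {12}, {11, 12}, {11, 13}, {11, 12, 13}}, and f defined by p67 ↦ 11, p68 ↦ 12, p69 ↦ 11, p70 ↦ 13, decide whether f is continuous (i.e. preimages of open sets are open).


f is NOT continuous.

Compute f^{-1}(U) for each U ∈ τ_Y:
  U = ∅: f^{-1}(U) = ∅ ∈ τ_X ✓.
  U = {11}: f^{-1}(U) = {p67, p69} ∈ τ_X ✓.
  U = {12}: f^{-1}(U) = {p68} ∉ τ_X ✗.
  U = {11, 12}: f^{-1}(U) = {p67, p68, p69} ∉ τ_X ✗.
  U = {11, 13}: f^{-1}(U) = {p67, p69, p70} ∈ τ_X ✓.
  U = {11, 12, 13}: f^{-1}(U) = {p67, p68, p69, p70} ∈ τ_X ✓.
Found U = {12} with f^{-1}(U) = {p68} not in τ_X. Therefore f is NOT continuous.


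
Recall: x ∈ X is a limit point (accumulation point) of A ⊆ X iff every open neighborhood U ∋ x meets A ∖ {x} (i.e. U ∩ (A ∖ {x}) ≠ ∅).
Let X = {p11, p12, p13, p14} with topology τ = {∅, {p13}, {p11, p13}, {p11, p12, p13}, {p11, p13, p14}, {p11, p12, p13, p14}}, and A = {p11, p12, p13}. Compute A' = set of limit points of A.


A' = {p11, p12, p14}

For each x ∈ X, list the open sets U ∈ τ with x ∈ U, then check whether U ∩ (A ∖ {x}) ≠ ∅ for every such U.
  x = p11: opens ∋ x are {p11, p13}, {p11, p12, p13}, {p11, p13, p14}, {p11, p12, p13, p14}; each meets A ∖ {p11}, so x IS a limit point.
  x = p12: opens ∋ x are {p11, p12, p13}, {p11, p12, p13, p14}; each meets A ∖ {p12}, so x IS a limit point.
  x = p13: open {p13} ∋ x has {p13} ∩ (A ∖ {p13}) = ∅, so x is NOT a limit point.
  x = p14: opens ∋ x are {p11, p13, p14}, {p11, p12, p13, p14}; each meets A ∖ {p14}, so x IS a limit point.
Collecting: A' = {p11, p12, p14}.


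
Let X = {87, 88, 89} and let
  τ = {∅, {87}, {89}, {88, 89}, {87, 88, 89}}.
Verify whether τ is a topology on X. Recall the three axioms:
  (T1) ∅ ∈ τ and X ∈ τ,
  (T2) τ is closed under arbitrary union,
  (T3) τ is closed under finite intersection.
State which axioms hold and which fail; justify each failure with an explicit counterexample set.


τ is NOT a topology on X.

Axiom (T1): ∅ ∈ τ? Yes; X ∈ τ? Yes.
Axiom (T2/T3): check pairwise unions and intersections of members of τ.
Counterexample for (T2): {87} ∪ {89} = {87, 89} ∉ τ. Therefore τ is NOT a topology.
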